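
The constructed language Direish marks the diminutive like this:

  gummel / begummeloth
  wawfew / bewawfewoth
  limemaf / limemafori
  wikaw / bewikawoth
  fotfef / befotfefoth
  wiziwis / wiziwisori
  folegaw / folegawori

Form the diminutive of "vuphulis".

folegaw and wikaw both end in -w yet inflect differently (folegawori, bewikawoth), so the final letter is not what conditions the rule; the number of vowels is.
"vuphulis" has 3 vowels. The stems with 3 vowels (folegaw → folegawori, limemaf → limemafori, wiziwis → wiziwisori) add -ori.
The other pattern: stems with 2 vowels add be- … -oth around the stem.
So vuphulis → vuphulisori.

vuphulisori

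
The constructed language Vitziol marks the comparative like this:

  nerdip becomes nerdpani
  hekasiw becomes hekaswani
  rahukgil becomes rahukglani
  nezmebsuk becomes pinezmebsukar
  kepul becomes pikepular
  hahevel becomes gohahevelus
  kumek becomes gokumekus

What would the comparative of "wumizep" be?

"wumizep" has last vowel 'e'. The stems whose last vowel is 'e' (hahevel → gohahevelus, kumek → gokumekus) add go- … -us around the stem.
So wumizep → gowumizepus.

gowumizepus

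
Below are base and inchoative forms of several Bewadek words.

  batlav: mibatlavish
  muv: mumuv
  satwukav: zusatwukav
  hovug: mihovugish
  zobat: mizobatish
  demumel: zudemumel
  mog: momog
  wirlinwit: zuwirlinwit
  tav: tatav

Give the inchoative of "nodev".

mog and hovug both end in -g yet inflect differently (momog, mihovugish), so the final letter is not what conditions the rule; the number of vowels is.
"nodev" has 2 vowels. The stems with 2 vowels (zobat → mizobatish, hovug → mihovugish, batlav → mibatlavish) add mi- … -ish around the stem.
So nodev → minodevish.

minodevish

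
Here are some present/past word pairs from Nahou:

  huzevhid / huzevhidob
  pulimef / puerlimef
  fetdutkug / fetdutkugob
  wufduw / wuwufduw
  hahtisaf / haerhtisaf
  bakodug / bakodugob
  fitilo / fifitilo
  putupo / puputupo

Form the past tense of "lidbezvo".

wufduw and fetdutkug both have last vowel 'u' yet inflect differently (wuwufduw, fetdutkugob), so the last vowel is not what conditions the rule; the final letter is.
"lidbezvo" ends in -o. The stems ending in -o (fitilo → fifitilo, putupo → puputupo) repeat the first consonant+vowel as a prefix.
The other patterns: stems ending in -f insert -er- after the first vowel; stems ending in -d or -g add -ob.
So lidbezvo → lilidbezvo.

lilidbezvo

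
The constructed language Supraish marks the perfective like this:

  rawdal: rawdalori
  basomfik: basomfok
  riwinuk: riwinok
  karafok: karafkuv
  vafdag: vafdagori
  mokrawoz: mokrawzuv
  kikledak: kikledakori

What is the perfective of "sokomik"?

kikledak and karafok both end in -k yet inflect differently (kikledakori, karafkuv), so the final letter is not what conditions the rule; the last vowel is.
"sokomik" has last vowel 'i'. The one such stem in the data (basomfik → basomfok) changes the last vowel to 'o' (as does riwinuk), so the same rule applies.
So sokomik → sokomok.

sokomok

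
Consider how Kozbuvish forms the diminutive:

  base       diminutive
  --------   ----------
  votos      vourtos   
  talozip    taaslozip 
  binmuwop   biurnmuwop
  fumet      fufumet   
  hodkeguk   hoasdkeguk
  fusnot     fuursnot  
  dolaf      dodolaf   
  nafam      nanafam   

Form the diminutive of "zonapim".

zoasnapim

"zonapim" has last vowel 'i'. The one such stem in the data (talozip → taaslozip) inserts -as- after the first vowel (as does hodkeguk), so the same rule applies.
The other patterns: stems whose last vowel is 'a' or 'e' repeat the first consonant+vowel as a prefix; stems whose last vowel is 'o' insert -ur- after the first vowel.
So zonapim → zoasnapim.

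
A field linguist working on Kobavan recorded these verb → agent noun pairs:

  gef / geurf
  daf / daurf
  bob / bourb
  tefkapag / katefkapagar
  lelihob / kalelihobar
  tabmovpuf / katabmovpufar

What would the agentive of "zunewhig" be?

bob and lelihob both end in -b yet inflect differently (bourb, kalelihobar), so the final letter is not what conditions the rule; the number of vowels is.
"zunewhig" has 3 vowels. The stems with 3 vowels (tefkapag → katefkapagar, lelihob → kalelihobar, tabmovpuf → katabmovpufar) add ka- … -ar around the stem.
The other pattern: stems with 1 vowel insert -ur- after the first vowel.
So zunewhig → kazunewhigar.

kazunewhigar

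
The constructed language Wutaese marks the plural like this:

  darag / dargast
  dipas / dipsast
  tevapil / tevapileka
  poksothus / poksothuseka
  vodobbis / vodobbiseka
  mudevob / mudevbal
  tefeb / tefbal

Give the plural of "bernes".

dipas and poksothus both end in -s yet inflect differently (dipsast, poksothuseka), so the final letter is not what conditions the rule; the last vowel is.
"bernes" has last vowel 'e'. The one such stem in the data (tefeb → tefbal) deletes the last vowel and adds -al (as does mudevob), so the same rule applies.
The other patterns: stems whose last vowel is 'a' delete the last vowel and add -ast; stems whose last vowel is 'i' or 'u' add -eka.
So bernes → bernsal.

bernsal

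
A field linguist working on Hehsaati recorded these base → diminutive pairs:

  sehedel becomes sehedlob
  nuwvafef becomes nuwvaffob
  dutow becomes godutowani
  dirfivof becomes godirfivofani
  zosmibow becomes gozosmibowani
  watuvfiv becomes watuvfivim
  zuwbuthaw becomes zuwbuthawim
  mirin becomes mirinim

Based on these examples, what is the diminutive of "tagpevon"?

gotagpevonani

nuwvafef and dirfivof both end in -f yet inflect differently (nuwvaffob, godirfivofani), so the final letter is not what conditions the rule; the last vowel is.
"tagpevon" has last vowel 'o'. The stems whose last vowel is 'o' (dutow → godutowani, dirfivof → godirfivofani, zosmibow → gozosmibowani) add go- … -ani around the stem.
The other patterns: stems whose last vowel is 'e' delete the last vowel and add -ob; stems whose last vowel is 'a' or 'i' add -im.
So tagpevon → gotagpevonani.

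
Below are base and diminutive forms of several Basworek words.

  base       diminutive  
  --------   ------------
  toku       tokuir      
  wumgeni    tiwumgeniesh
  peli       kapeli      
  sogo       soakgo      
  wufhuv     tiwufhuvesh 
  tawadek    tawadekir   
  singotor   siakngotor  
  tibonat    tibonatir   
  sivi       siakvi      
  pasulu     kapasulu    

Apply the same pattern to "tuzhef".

tuzhefir

wumgeni and sivi both end in -i yet inflect differently (tiwumgeniesh, siakvi), so the final letter is not what conditions the rule; the first letter is.
"tuzhef" begins with t-. The stems beginning with t- (tibonat → tibonatir, toku → tokuir, tawadek → tawadekir) add -ir.
The other patterns: stems beginning with w- add ti- … -esh around the stem; stems beginning with s- insert -ak- after the first vowel; stems beginning with p- add the prefix ka-.
So tuzhef → tuzhefir.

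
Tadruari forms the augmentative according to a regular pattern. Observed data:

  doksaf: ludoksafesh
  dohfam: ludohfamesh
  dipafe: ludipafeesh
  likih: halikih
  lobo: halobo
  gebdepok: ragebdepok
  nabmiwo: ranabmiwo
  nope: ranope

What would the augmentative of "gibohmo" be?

ragibohmo

lobo and nabmiwo both end in -o yet inflect differently (halobo, ranabmiwo), so the final letter is not what conditions the rule; the first letter is.
"gibohmo" begins with g-. The one such stem in the data (gebdepok → ragebdepok) adds the prefix ra-, so the same rule applies.
The other patterns: stems beginning with d- add lu- … -esh around the stem; stems beginning with l- add the prefix ha-.
So gibohmo → ragibohmo.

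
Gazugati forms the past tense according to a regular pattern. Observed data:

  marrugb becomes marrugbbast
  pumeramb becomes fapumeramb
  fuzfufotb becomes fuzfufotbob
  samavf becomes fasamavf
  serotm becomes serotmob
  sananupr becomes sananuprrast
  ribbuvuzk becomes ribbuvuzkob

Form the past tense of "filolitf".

"filolitf" has second-to-last letter 't'. The stems whose second-to-last letter is 't' (serotm → serotmob, fuzfufotb → fuzfufotbob) add -ob.
The other patterns: stems whose second-to-last letter is 'm' or 'v' add the prefix fa-; stems whose second-to-last letter is 'g' or 'p' double the final consonant and add -ast.
So filolitf → filolitfob.

filolitfob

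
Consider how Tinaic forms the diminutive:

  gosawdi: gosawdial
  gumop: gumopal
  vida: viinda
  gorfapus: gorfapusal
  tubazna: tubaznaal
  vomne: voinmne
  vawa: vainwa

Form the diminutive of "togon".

vawa and tubazna both end in -a yet inflect differently (vainwa, tubaznaal), so the final letter is not what conditions the rule; the first letter is.
"togon" begins with t-. The one such stem in the data (tubazna → tubaznaal) adds -al, so the same rule applies.
The other pattern: stems beginning with v- insert -in- after the first vowel.
So togon → togonal.

togonal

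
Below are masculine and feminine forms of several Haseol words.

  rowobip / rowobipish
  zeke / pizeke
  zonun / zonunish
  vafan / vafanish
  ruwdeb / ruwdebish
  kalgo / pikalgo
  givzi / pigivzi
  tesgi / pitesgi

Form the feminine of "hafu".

pihafu

zeke and ruwdeb both have last vowel 'e' yet inflect differently (pizeke, ruwdebish), so the last vowel is not what conditions the rule; whether the stem ends in a vowel or a consonant is.
"hafu" ends in a vowel. The stems ending in a vowel (tesgi → pitesgi, givzi → pigivzi, zeke → pizeke) add the prefix pi-.
The other pattern: stems ending in a consonant add -ish.
So hafu → pihafu.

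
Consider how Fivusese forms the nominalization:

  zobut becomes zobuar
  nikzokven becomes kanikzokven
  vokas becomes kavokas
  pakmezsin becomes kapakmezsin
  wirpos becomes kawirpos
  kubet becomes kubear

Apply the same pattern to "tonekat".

kubet and nikzokven both have last vowel 'e' yet inflect differently (kubear, kanikzokven), so the last vowel is not what conditions the rule; the final letter is.
"tonekat" ends in -t. The stems ending in -t (zobut → zobuar, kubet → kubear) drop the final letter and add -ar.
So tonekat → tonekaar.

tonekaar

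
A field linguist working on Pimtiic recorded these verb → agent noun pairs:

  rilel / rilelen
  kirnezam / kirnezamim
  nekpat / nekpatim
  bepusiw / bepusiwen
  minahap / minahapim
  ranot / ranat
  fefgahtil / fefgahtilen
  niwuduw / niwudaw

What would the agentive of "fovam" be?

bepusiw and niwuduw both end in -w yet inflect differently (bepusiwen, niwudaw), so the final letter is not what conditions the rule; the last vowel is.
"fovam" has last vowel 'a'. The stems whose last vowel is 'a' (minahap → minahapim, nekpat → nekpatim, kirnezam → kirnezamim) add -im.
The other patterns: stems whose last vowel is 'e' or 'i' add -en; stems whose last vowel is 'o' or 'u' change the last vowel to 'a'.
So fovam → fovamim.

fovamim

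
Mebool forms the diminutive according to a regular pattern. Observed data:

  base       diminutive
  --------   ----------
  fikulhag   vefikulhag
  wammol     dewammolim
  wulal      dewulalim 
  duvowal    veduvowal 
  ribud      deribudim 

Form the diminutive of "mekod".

wulal and duvowal both end in -l yet inflect differently (dewulalim, veduvowal), so the final letter is not what conditions the rule; the number of vowels is.
"mekod" has 2 vowels. The stems with 2 vowels (ribud → deribudim, wulal → dewulalim, wammol → dewammolim) add de- … -im around the stem.
The other pattern: stems with 3 vowels add the prefix ve-.
So mekod → demekodim.

demekodim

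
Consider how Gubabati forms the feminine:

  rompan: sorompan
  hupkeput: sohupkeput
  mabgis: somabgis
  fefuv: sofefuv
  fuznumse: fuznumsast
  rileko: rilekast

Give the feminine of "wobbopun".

fefuv and fuznumse both begin with f- yet inflect differently (sofefuv, fuznumsast), so the first letter is not what conditions the rule; whether the stem ends in a vowel or a consonant is.
"wobbopun" ends in a consonant. The stems ending in a consonant (rompan → sorompan, hupkeput → sohupkeput, mabgis → somabgis) add the prefix so-.
The other pattern: stems ending in a vowel drop the final letter and add -ast.
So wobbopun → sowobbopun.

sowobbopun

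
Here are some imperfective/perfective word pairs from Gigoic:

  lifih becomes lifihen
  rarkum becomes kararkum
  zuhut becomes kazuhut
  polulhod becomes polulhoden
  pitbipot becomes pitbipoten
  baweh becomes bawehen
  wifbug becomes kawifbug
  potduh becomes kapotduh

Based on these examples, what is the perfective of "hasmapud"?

kahasmapud

potduh and lifih both end in -h yet inflect differently (kapotduh, lifihen), so the final letter is not what conditions the rule; the last vowel is.
"hasmapud" has last vowel 'u'. The stems whose last vowel is 'u' (wifbug → kawifbug, potduh → kapotduh, rarkum → kararkum) add the prefix ka-.
The other pattern: stems whose last vowel is 'e', 'i' or 'o' add -en.
So hasmapud → kahasmapud.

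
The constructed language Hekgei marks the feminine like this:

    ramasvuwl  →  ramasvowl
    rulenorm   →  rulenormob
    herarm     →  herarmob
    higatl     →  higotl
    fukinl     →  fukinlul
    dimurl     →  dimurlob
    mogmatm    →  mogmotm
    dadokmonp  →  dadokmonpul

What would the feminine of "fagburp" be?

fagburpob

fukinl and dimurl both end in -l yet inflect differently (fukinlul, dimurlob), so the final letter is not what conditions the rule; the second-to-last letter is.
"fagburp" has second-to-last letter 'r'. The stems whose second-to-last letter is 'r' (rulenorm → rulenormob, herarm → herarmob, dimurl → dimurlob) add -ob.
The other patterns: stems whose second-to-last letter is 'n' add -ul; stems whose second-to-last letter is 't' or 'w' change the last vowel to 'o'.
So fagburp → fagburpob.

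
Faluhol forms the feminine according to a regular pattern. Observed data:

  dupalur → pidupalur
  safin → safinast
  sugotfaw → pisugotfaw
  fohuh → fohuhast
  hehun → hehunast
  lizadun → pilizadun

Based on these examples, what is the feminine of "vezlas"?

safin and lizadun both end in -n yet inflect differently (safinast, pilizadun), so the final letter is not what conditions the rule; the number of vowels is.
"vezlas" has 2 vowels. The stems with 2 vowels (fohuh → fohuhast, safin → safinast, hehun → hehunast) add -ast.
The other pattern: stems with 3 vowels add the prefix pi-.
So vezlas → vezlasast.

vezlasast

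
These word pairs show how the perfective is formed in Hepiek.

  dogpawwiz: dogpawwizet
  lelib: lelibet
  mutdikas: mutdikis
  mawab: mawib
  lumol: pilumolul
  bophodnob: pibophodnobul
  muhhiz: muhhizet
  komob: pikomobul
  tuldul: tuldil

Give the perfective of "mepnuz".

"mepnuz" has last vowel 'u'. The one such stem in the data (tuldul → tuldil) changes the last vowel to 'i' (as do mutdikas, mawab), so the same rule applies.
The other patterns: stems whose last vowel is 'i' add -et; stems whose last vowel is 'o' add pi- … -ul around the stem.
So mepnuz → mepniz.

mepniz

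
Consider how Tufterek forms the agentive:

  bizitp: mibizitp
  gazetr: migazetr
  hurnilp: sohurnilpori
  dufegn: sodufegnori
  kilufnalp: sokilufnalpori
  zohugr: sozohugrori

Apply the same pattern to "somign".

bizitp and hurnilp both end in -p yet inflect differently (mibizitp, sohurnilpori), so the final letter is not what conditions the rule; the second-to-last letter is.
"somign" has second-to-last letter 'g'. The stems whose second-to-last letter is 'g' (dufegn → sodufegnori, zohugr → sozohugrori) add so- … -ori around the stem.
So somign → sosomignori.

sosomignori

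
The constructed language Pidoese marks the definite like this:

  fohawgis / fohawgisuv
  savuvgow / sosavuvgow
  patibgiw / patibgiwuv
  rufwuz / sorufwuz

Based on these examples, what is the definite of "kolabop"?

sokolabop

"kolabop" has last vowel 'o'. The one such stem in the data (savuvgow → sosavuvgow) adds the prefix so-, so the same rule applies.
So kolabop → sokolabop.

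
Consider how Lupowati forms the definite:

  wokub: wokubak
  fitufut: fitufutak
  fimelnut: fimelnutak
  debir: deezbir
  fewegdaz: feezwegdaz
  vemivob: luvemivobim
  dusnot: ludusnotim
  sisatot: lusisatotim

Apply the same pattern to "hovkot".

wokub and vemivob both end in -b yet inflect differently (wokubak, luvemivobim), so the final letter is not what conditions the rule; the last vowel is.
"hovkot" has last vowel 'o'. The stems whose last vowel is 'o' (vemivob → luvemivobim, dusnot → ludusnotim, sisatot → lusisatotim) add lu- … -im around the stem.
The other patterns: stems whose last vowel is 'u' add -ak; stems whose last vowel is 'a' or 'i' insert -ez- after the first vowel.
So hovkot → luhovkotim.

luhovkotim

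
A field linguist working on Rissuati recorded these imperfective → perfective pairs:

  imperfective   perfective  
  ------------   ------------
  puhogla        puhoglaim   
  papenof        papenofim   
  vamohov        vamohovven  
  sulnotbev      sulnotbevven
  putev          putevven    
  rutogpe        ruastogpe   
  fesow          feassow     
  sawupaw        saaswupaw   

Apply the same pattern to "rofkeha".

"rofkeha" ends in -a. The one such stem in the data (puhogla → puhoglaim) adds -im, so the same rule applies.
So rofkeha → rofkehaim.

rofkehaim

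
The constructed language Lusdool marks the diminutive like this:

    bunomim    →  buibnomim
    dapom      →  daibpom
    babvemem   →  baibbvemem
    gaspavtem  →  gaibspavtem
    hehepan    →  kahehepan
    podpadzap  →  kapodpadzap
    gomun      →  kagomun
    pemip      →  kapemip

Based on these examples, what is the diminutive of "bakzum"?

baibkzum

bunomim and pemip both have last vowel 'i' yet inflect differently (buibnomim, kapemip), so the last vowel is not what conditions the rule; the final letter is.
"bakzum" ends in -m. The stems ending in -m (bunomim → buibnomim, dapom → daibpom, babvemem → baibbvemem) insert -ib- after the first vowel.
The other pattern: stems ending in -n or -p add the prefix ka-.
So bakzum → baibkzum.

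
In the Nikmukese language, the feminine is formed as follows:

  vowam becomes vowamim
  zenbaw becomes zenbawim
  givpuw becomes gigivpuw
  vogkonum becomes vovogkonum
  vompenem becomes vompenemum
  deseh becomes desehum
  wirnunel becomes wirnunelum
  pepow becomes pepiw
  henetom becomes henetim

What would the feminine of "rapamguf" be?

zenbaw and givpuw both end in -w yet inflect differently (zenbawim, gigivpuw), so the final letter is not what conditions the rule; the last vowel is.
"rapamguf" has last vowel 'u'. The stems whose last vowel is 'u' (givpuw → gigivpuw, vogkonum → vovogkonum) repeat the first consonant+vowel as a prefix.
So rapamguf → rarapamguf.

rarapamguf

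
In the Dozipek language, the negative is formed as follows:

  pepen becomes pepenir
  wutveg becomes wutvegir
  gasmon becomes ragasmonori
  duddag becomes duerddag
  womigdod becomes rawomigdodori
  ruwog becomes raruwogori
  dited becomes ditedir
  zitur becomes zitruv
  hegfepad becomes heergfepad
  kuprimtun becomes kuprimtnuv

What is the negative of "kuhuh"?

ruwog and duddag both end in -g yet inflect differently (raruwogori, duerddag), so the final letter is not what conditions the rule; the last vowel is.
"kuhuh" has last vowel 'u'. The stems whose last vowel is 'u' (zitur → zitruv, kuprimtun → kuprimtnuv) delete the last vowel and add -uv.
The other patterns: stems whose last vowel is 'o' add ra- … -ori around the stem; stems whose last vowel is 'a' insert -er- after the first vowel; stems whose last vowel is 'e' add -ir.
So kuhuh → kuhhuv.

kuhhuv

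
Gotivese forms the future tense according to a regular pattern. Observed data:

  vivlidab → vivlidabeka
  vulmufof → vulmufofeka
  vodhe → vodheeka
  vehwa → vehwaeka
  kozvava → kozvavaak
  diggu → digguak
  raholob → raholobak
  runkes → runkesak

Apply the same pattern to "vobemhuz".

vobemhuzeka

"vobemhuz" begins with v-. The stems beginning with v- (vivlidab → vivlidabeka, vulmufof → vulmufofeka, vodhe → vodheeka) add -eka.
The other pattern: stems beginning with d-, k- or r- add -ak.
So vobemhuz → vobemhuzeka.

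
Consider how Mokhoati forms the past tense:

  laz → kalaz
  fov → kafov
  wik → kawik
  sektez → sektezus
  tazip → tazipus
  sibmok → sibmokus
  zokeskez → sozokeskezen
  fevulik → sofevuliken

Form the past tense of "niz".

laz and sektez both end in -z yet inflect differently (kalaz, sektezus), so the final letter is not what conditions the rule; the number of vowels is.
"niz" has 1 vowel. The stems with 1 vowel (laz → kalaz, fov → kafov, wik → kawik) add the prefix ka-.
The other patterns: stems with 2 vowels add -us; stems with 3 vowels add so- … -en around the stem.
So niz → kaniz.

kaniz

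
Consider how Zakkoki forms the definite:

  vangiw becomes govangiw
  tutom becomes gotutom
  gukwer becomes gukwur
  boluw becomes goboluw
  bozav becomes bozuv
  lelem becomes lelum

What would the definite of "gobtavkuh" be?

gogobtavkuh

lelem and tutom both end in -m yet inflect differently (lelum, gotutom), so the final letter is not what conditions the rule; the last vowel is.
"gobtavkuh" has last vowel 'u'. The one such stem in the data (boluw → goboluw) adds the prefix go-, so the same rule applies.
The other pattern: stems whose last vowel is 'a' or 'e' change the last vowel to 'u'.
So gobtavkuh → gogobtavkuh.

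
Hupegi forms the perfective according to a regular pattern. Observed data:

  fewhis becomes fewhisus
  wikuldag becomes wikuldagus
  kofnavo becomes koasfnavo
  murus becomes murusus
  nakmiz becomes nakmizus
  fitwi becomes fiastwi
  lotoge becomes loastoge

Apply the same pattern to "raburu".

fitwi and nakmiz both have last vowel 'i' yet inflect differently (fiastwi, nakmizus), so the last vowel is not what conditions the rule; whether the stem ends in a vowel or a consonant is.
"raburu" ends in a vowel. The stems ending in a vowel (fitwi → fiastwi, kofnavo → koasfnavo, lotoge → loastoge) insert -as- after the first vowel.
So raburu → raasburu.

raasburu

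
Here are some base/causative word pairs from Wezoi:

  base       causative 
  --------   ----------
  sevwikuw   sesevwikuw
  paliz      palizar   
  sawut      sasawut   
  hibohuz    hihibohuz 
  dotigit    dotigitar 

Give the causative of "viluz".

viviluz

sawut and dotigit both end in -t yet inflect differently (sasawut, dotigitar), so the final letter is not what conditions the rule; the last vowel is.
"viluz" has last vowel 'u'. The stems whose last vowel is 'u' (hibohuz → hihibohuz, sevwikuw → sesevwikuw, sawut → sasawut) repeat the first consonant+vowel as a prefix.
So viluz → viviluz.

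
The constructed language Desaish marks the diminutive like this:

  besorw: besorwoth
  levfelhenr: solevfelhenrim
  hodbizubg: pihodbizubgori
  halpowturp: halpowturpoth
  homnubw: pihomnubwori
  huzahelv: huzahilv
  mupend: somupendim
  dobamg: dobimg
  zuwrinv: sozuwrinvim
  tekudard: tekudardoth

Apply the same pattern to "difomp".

difimp

tekudard and mupend both end in -d yet inflect differently (tekudardoth, somupendim), so the final letter is not what conditions the rule; the second-to-last letter is.
"difomp" has second-to-last letter 'm'. The one such stem in the data (dobamg → dobimg) changes the last vowel to 'i' (as does huzahelv), so the same rule applies.
So difomp → difimp.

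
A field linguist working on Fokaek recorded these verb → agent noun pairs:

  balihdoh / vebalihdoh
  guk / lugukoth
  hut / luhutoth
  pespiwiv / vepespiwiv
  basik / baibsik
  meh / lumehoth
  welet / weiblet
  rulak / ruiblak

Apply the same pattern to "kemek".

keibmek

guk and rulak both end in -k yet inflect differently (lugukoth, ruiblak), so the final letter is not what conditions the rule; the number of vowels is.
"kemek" has 2 vowels. The stems with 2 vowels (rulak → ruiblak, welet → weiblet, basik → baibsik) insert -ib- after the first vowel.
The other patterns: stems with 1 vowel add lu- … -oth around the stem; stems with 3 vowels add the prefix ve-.
So kemek → keibmek.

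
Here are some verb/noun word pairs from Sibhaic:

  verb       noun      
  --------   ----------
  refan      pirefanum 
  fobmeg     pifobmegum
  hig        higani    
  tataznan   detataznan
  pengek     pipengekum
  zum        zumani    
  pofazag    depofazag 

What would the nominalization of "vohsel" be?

pivohselum

"vohsel" has 2 vowels. The stems with 2 vowels (refan → pirefanum, pengek → pipengekum, fobmeg → pifobmegum) add pi- … -um around the stem.
The other patterns: stems with 1 vowel add -ani; stems with 3 vowels add the prefix de-.
So vohsel → pivohselum.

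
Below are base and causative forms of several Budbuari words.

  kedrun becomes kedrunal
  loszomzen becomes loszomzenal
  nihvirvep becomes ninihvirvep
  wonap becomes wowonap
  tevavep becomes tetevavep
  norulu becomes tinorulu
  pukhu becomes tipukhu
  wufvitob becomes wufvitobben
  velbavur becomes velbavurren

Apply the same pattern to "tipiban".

loszomzen and nihvirvep both have last vowel 'e' yet inflect differently (loszomzenal, ninihvirvep), so the last vowel is not what conditions the rule; the final letter is.
"tipiban" ends in -n. The stems ending in -n (kedrun → kedrunal, loszomzen → loszomzenal) add -al.
The other patterns: stems ending in -p repeat the first consonant+vowel as a prefix; stems ending in -u add the prefix ti-; stems ending in -b or -r double the final consonant and add -en.
So tipiban → tipibanal.

tipibanal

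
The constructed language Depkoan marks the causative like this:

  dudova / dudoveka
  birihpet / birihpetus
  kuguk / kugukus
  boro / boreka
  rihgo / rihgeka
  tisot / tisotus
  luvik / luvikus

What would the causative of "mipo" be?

mipeka

tisot and boro both have last vowel 'o' yet inflect differently (tisotus, boreka), so the last vowel is not what conditions the rule; whether the stem ends in a vowel or a consonant is.
"mipo" ends in a vowel. The stems ending in a vowel (boro → boreka, rihgo → rihgeka, dudova → dudoveka) drop the final letter and add -eka.
The other pattern: stems ending in a consonant add -us.
So mipo → mipeka.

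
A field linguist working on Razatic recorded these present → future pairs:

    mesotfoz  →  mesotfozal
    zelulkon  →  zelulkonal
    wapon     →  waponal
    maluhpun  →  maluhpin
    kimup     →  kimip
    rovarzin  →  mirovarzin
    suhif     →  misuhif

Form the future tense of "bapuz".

bapiz

zelulkon and maluhpun both end in -n yet inflect differently (zelulkonal, maluhpin), so the final letter is not what conditions the rule; the last vowel is.
"bapuz" has last vowel 'u'. The stems whose last vowel is 'u' (maluhpun → maluhpin, kimup → kimip) change the last vowel to 'i'.
So bapuz → bapiz.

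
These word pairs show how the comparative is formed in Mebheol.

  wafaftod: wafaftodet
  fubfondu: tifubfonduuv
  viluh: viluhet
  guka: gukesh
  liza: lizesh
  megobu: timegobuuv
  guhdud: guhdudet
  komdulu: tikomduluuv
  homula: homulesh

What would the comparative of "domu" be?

tidomuuv

komdulu and viluh both have last vowel 'u' yet inflect differently (tikomduluuv, viluhet), so the last vowel is not what conditions the rule; the final letter is.
"domu" ends in -u. The stems ending in -u (komdulu → tikomduluuv, megobu → timegobuuv, fubfondu → tifubfonduuv) add ti- … -uv around the stem.
The other patterns: stems ending in -a drop the final letter and add -esh; stems ending in -d or -h add -et.
So domu → tidomuuv.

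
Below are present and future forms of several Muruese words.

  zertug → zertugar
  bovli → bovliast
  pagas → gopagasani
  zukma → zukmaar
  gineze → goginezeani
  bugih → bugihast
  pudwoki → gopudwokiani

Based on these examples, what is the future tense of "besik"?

besikast

bovli and pudwoki both end in -i yet inflect differently (bovliast, gopudwokiani), so the final letter is not what conditions the rule; the first letter is.
"besik" begins with b-. The stems beginning with b- (bugih → bugihast, bovli → bovliast) add -ast.
The other patterns: stems beginning with z- add -ar; stems beginning with g- or p- add go- … -ani around the stem.
So besik → besikast.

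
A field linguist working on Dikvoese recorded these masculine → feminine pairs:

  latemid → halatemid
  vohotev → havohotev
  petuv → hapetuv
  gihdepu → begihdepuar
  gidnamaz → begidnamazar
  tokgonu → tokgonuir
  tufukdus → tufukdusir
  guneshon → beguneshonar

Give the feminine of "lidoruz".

"lidoruz" begins with l-. The one such stem in the data (latemid → halatemid) adds the prefix ha-, so the same rule applies.
So lidoruz → halidoruz.

halidoruz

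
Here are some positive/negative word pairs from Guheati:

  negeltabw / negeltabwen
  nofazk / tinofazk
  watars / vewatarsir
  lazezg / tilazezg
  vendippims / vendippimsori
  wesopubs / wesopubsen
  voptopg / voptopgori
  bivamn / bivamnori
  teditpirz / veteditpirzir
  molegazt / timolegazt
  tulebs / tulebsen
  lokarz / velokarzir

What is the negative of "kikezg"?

tikikezg

"kikezg" has second-to-last letter 'z'. The stems whose second-to-last letter is 'z' (molegazt → timolegazt, lazezg → tilazezg, nofazk → tinofazk) add the prefix ti-.
The other patterns: stems whose second-to-last letter is 'r' add ve- … -ir around the stem; stems whose second-to-last letter is 'b' add -en; stems whose second-to-last letter is 'm' or 'p' add -ori.
So kikezg → tikikezg.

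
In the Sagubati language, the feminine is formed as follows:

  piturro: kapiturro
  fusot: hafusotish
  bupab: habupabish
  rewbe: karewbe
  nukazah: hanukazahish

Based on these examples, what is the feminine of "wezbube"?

"wezbube" ends in a vowel. The stems ending in a vowel (rewbe → karewbe, piturro → kapiturro) add the prefix ka-.
So wezbube → kawezbube.

kawezbube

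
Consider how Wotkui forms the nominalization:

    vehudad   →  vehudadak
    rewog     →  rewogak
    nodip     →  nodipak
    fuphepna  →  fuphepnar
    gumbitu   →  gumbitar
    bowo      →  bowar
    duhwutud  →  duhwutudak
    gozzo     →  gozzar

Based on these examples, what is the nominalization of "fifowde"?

fifowdar

fuphepna and vehudad both have last vowel 'a' yet inflect differently (fuphepnar, vehudadak), so the last vowel is not what conditions the rule; whether the stem ends in a vowel or a consonant is.
"fifowde" ends in a vowel. The stems ending in a vowel (gozzo → gozzar, bowo → bowar, fuphepna → fuphepnar) drop the final letter and add -ar.
So fifowde → fifowdar.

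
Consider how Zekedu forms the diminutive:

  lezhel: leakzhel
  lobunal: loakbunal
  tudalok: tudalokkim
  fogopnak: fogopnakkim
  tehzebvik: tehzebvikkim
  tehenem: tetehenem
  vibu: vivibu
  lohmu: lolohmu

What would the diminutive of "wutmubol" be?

lobunal and fogopnak both have last vowel 'a' yet inflect differently (loakbunal, fogopnakkim), so the last vowel is not what conditions the rule; the final letter is.
"wutmubol" ends in -l. The stems ending in -l (lezhel → leakzhel, lobunal → loakbunal) insert -ak- after the first vowel.
So wutmubol → wuaktmubol.

wuaktmubol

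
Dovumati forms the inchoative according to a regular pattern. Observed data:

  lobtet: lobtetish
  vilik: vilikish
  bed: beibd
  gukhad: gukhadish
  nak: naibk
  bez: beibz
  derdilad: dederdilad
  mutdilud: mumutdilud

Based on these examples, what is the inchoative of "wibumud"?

wiwibumud

"wibumud" has 3 vowels. The stems with 3 vowels (mutdilud → mumutdilud, derdilad → dederdilad) repeat the first consonant+vowel as a prefix.
So wibumud → wiwibumud.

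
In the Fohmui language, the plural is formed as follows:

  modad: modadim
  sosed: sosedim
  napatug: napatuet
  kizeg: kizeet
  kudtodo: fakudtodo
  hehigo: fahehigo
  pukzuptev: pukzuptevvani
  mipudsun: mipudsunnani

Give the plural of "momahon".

momahonnani

sosed and kizeg both have last vowel 'e' yet inflect differently (sosedim, kizeet), so the last vowel is not what conditions the rule; the final letter is.
"momahon" ends in -n. The one such stem in the data (mipudsun → mipudsunnani) doubles the final consonant and adds -ani (as does pukzuptev), so the same rule applies.
The other patterns: stems ending in -d add -im; stems ending in -g drop the final letter and add -et; stems ending in -o add the prefix fa-.
So momahon → momahonnani.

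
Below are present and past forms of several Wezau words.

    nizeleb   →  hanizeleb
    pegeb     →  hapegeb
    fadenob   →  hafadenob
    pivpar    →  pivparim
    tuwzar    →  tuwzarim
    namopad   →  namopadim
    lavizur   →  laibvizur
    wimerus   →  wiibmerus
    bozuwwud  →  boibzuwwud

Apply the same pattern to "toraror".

pivpar and lavizur both end in -r yet inflect differently (pivparim, laibvizur), so the final letter is not what conditions the rule; the last vowel is.
"toraror" has last vowel 'o'. The one such stem in the data (fadenob → hafadenob) adds the prefix ha-, so the same rule applies.
So toraror → hatoraror.

hatoraror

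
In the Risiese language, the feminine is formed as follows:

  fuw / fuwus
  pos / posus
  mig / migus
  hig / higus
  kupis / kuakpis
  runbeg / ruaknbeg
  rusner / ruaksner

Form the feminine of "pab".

pabus

pos and kupis both end in -s yet inflect differently (posus, kuakpis), so the final letter is not what conditions the rule; the number of vowels is.
"pab" has 1 vowel. The stems with 1 vowel (fuw → fuwus, pos → posus, mig → migus) add -us.
The other pattern: stems with 2 vowels insert -ak- after the first vowel.
So pab → pabus.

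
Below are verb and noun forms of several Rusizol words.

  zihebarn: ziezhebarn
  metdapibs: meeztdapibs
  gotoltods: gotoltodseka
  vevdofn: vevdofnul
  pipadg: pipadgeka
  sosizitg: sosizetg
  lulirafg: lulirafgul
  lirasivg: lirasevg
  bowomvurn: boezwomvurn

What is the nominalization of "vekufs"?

lulirafg and pipadg both end in -g yet inflect differently (lulirafgul, pipadgeka), so the final letter is not what conditions the rule; the second-to-last letter is.
"vekufs" has second-to-last letter 'f'. The stems whose second-to-last letter is 'f' (lulirafg → lulirafgul, vevdofn → vevdofnul) add -ul.
The other patterns: stems whose second-to-last letter is 'd' add -eka; stems whose second-to-last letter is 'b' or 'r' insert -ez- after the first vowel; stems whose second-to-last letter is 't' or 'v' change the last vowel to 'e'.
So vekufs → vekufsul.

vekufsul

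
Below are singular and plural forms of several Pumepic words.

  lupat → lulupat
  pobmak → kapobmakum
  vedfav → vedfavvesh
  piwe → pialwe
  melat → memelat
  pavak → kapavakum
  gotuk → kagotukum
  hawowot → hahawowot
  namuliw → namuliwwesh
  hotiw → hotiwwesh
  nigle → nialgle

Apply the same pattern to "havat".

"havat" ends in -t. The stems ending in -t (melat → memelat, hawowot → hahawowot, lupat → lulupat) repeat the first consonant+vowel as a prefix.
So havat → hahavat.

hahavat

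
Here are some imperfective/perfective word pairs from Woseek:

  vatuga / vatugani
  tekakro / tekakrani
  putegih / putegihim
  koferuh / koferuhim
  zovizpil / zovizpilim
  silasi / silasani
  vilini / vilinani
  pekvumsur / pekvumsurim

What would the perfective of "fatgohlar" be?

putegih and silasi both have last vowel 'i' yet inflect differently (putegihim, silasani), so the last vowel is not what conditions the rule; whether the stem ends in a vowel or a consonant is.
"fatgohlar" ends in a consonant. The stems ending in a consonant (koferuh → koferuhim, pekvumsur → pekvumsurim, putegih → putegihim) add -im.
So fatgohlar → fatgohlarim.

fatgohlarim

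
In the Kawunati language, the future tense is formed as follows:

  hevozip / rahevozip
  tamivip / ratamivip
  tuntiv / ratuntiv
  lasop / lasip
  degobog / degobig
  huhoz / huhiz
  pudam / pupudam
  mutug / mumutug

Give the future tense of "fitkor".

hevozip and lasop both end in -p yet inflect differently (rahevozip, lasip), so the final letter is not what conditions the rule; the last vowel is.
"fitkor" has last vowel 'o'. The stems whose last vowel is 'o' (lasop → lasip, degobog → degobig, huhoz → huhiz) change the last vowel to 'i'.
So fitkor → fitkir.

fitkir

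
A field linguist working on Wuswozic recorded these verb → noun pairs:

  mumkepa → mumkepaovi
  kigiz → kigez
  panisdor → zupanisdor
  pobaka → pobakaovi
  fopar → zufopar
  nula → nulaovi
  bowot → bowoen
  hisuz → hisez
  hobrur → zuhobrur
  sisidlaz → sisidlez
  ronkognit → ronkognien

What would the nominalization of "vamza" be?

"vamza" ends in -a. The stems ending in -a (pobaka → pobakaovi, mumkepa → mumkepaovi, nula → nulaovi) add -ovi.
So vamza → vamzaovi.

vamzaovi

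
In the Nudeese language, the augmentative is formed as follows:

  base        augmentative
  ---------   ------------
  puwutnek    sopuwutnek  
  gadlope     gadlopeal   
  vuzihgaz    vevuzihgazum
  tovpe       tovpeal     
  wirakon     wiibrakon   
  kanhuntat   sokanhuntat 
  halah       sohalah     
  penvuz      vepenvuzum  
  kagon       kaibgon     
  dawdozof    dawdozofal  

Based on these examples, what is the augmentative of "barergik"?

sobarergik

"barergik" ends in -k. The one such stem in the data (puwutnek → sopuwutnek) adds the prefix so-, so the same rule applies.
So barergik → sobarergik.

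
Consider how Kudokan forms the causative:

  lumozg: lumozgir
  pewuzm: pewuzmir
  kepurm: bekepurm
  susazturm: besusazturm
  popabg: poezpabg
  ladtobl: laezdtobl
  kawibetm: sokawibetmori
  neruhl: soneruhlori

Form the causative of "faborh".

befaborh

pewuzm and kepurm both end in -m yet inflect differently (pewuzmir, bekepurm), so the final letter is not what conditions the rule; the second-to-last letter is.
"faborh" has second-to-last letter 'r'. The stems whose second-to-last letter is 'r' (kepurm → bekepurm, susazturm → besusazturm) add the prefix be-.
The other patterns: stems whose second-to-last letter is 'z' add -ir; stems whose second-to-last letter is 'b' insert -ez- after the first vowel; stems whose second-to-last letter is 'h' or 't' add so- … -ori around the stem.
So faborh → befaborh.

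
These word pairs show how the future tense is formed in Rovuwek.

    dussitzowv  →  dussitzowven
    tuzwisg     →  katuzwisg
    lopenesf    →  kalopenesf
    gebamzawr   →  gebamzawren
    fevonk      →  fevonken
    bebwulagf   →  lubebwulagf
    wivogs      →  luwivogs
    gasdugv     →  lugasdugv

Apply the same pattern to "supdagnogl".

lopenesf and bebwulagf both end in -f yet inflect differently (kalopenesf, lubebwulagf), so the final letter is not what conditions the rule; the second-to-last letter is.
"supdagnogl" has second-to-last letter 'g'. The stems whose second-to-last letter is 'g' (bebwulagf → lubebwulagf, wivogs → luwivogs, gasdugv → lugasdugv) add the prefix lu-.
The other patterns: stems whose second-to-last letter is 's' add the prefix ka-; stems whose second-to-last letter is 'n' or 'w' add -en.
So supdagnogl → lusupdagnogl.

lusupdagnogl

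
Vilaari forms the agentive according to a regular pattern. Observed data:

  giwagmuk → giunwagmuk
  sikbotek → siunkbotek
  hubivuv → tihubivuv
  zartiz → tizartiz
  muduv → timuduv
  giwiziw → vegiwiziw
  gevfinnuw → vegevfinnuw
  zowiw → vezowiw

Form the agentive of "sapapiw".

giwagmuk and hubivuv both have last vowel 'u' yet inflect differently (giunwagmuk, tihubivuv), so the last vowel is not what conditions the rule; the final letter is.
"sapapiw" ends in -w. The stems ending in -w (giwiziw → vegiwiziw, gevfinnuw → vegevfinnuw, zowiw → vezowiw) add the prefix ve-.
So sapapiw → vesapapiw.

vesapapiw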